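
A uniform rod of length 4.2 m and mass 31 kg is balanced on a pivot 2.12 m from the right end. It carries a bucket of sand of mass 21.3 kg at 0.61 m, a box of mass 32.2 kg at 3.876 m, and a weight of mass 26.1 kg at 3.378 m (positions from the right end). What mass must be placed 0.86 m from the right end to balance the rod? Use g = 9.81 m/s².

Take moments about the pivot (at 2.12 m from the right end).
Beam weight: 31 × 9.81 = 304.1 N down at 2.1 m → arm 0.02 m, τ = 304.1 × 0.02 = 6.082 N·m clockwise.
Bucket of sand: 21.3 × 9.81 = 209 N down at 0.61 m → arm 1.51 m, τ = 209 × 1.51 = 315.6 N·m clockwise.
Box: 32.2 × 9.81 = 315.9 N down at 3.876 m → arm 1.756 m, τ = 315.9 × 1.756 = 554.7 N·m counterclockwise.
Weight: 26.1 × 9.81 = 256 N down at 3.378 m → arm 1.258 m, τ = 256 × 1.258 = 322 N·m counterclockwise.
Net moment of known loads = 555 N·m counterclockwise.
An unknown mass m at 0.86 m has arm 1.26 m; its moment is m·g·1.26 clockwise.
Setting net torque to zero: m × 9.81 × 1.26 = 555 → m = 555 / (9.81 × 1.26) = 44.9 kg.

m ≈ 44.9 kg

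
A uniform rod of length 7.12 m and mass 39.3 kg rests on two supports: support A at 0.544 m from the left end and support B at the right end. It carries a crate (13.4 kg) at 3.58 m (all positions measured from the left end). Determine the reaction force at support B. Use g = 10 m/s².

R_B ≈ 242 N

Choose support A as the axis so its reaction then has zero moment arm.
Beam weight: 39.3 × 10 = 393 N down at 3.56 m → arm 3.016 m, τ = 393 × 3.016 = 1185 N·m clockwise.
Crate: 13.4 × 10 = 134 N down at 3.58 m → arm 3.036 m, τ = 134 × 3.036 = 406.8 N·m clockwise.
Net load moment about support A = 1592 N·m clockwise.
Reaction R at support B is upward at 7.12 m, arm 6.576 m → moment R × 6.576 counterclockwise.
Balancing moments: R × 6.576 = 1592, giving R = 242 N.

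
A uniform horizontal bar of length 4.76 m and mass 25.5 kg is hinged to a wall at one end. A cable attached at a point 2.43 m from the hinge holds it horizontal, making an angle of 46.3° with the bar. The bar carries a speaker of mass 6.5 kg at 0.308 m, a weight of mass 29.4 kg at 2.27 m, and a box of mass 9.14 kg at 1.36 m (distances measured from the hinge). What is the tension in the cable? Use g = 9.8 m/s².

T ≈ 791 N

Take moments about the hinge.
Beam weight: 25.5 × 9.8 = 249.9 N down at 2.38 m → arm 2.38 m, τ = 249.9 × 2.38 = 594.8 N·m clockwise.
Speaker: 6.5 × 9.8 = 63.7 N down at 0.308 m → arm 0.308 m, τ = 63.7 × 0.308 = 19.62 N·m clockwise.
Weight: 29.4 × 9.8 = 288.1 N down at 2.27 m → arm 2.27 m, τ = 288.1 × 2.27 = 654 N·m clockwise.
Box: 9.14 × 9.8 = 89.57 N down at 1.36 m → arm 1.36 m, τ = 89.57 × 1.36 = 121.8 N·m clockwise.
Total clockwise load moment = 1390 N·m.
The cable tension T acts at 2.43 m; only its component perpendicular to the bar, T sinθ, produces torque. sin 46.3° = 0.723.
Balancing moments: T × 2.43 × 0.723 = 1390, giving T = 1390 / 1.757 = 791 N.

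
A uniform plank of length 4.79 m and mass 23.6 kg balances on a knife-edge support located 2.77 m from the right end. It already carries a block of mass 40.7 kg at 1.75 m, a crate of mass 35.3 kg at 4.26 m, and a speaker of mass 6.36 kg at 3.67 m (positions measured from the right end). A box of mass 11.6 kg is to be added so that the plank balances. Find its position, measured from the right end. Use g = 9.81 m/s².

x ≈ 2.08 m from the right end

Take moments about the knife-edge support (at 2.77 m from the right end).
Beam weight: 23.6 × 9.81 = 231.5 N down at 2.395 m → arm 0.375 m, τ = 231.5 × 0.375 = 86.81 N·m clockwise.
Block: 40.7 × 9.81 = 399.3 N down at 1.75 m → arm 1.02 m, τ = 399.3 × 1.02 = 407.3 N·m clockwise.
Crate: 35.3 × 9.81 = 346.3 N down at 4.26 m → arm 1.49 m, τ = 346.3 × 1.49 = 516 N·m counterclockwise.
Speaker: 6.36 × 9.81 = 62.39 N down at 3.67 m → arm 0.9 m, τ = 62.39 × 0.9 = 56.15 N·m counterclockwise.
Net moment of existing loads = 78.04 N·m counterclockwise.
The box weighs 11.6 × 9.81 = 113.8 N and must supply an equal clockwise moment, so its lever arm about the knife-edge support is 78.04 / 113.8 = 0.686 m.
That puts it at 2.77 − 0.686 = 2.08 m from the right end.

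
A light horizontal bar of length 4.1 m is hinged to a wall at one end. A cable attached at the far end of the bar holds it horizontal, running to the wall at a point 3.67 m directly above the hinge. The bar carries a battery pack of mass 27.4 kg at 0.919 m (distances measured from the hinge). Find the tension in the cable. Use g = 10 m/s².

T ≈ 92.1 N

Taking torques about the hinge:
Battery pack: 27.4 × 10 = 274 N down at 0.919 m → arm 0.919 m, τ = 274 × 0.919 = 251.8 N·m clockwise.
Total clockwise load moment = 251.8 N·m.
The cable tension T acts at 4.1 m; only its component perpendicular to the bar, T sinθ, produces torque. sinθ = h/√(h²+d²) = 3.67/√(3.67²+4.1²) = 0.667.
Balancing moments: T × 4.1 × 0.667 = 251.8, giving T = 251.8 / 2.735 = 92.1 N.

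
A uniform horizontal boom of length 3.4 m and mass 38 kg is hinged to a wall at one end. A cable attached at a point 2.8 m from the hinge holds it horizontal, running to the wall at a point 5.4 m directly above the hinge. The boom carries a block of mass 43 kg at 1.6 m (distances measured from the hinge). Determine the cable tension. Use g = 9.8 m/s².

T ≈ 526 N

About the hinge:
Beam weight: 38 × 9.8 = 372.4 N down at 1.7 m → arm 1.7 m, τ = 372.4 × 1.7 = 633.1 N·m clockwise.
Block: 43 × 9.8 = 421.4 N down at 1.6 m → arm 1.6 m, τ = 421.4 × 1.6 = 674.2 N·m clockwise.
Total clockwise load moment = 1307 N·m.
The cable tension T acts at 2.8 m; only its component perpendicular to the boom, T sinθ, produces torque. sinθ = h/√(h²+d²) = 5.4/√(5.4²+2.8²) = 0.8878.
Balancing moments: T × 2.8 × 0.8878 = 1307, giving T = 1307 / 2.486 = 526 N.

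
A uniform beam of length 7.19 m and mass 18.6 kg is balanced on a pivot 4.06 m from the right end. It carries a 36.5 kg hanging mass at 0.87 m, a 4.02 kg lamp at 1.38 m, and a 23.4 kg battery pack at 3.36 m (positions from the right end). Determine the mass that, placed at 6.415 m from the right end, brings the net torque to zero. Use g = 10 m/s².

About the pivot (at 4.06 m from the right end):
Beam weight: 18.6 × 10 = 186 N down at 3.595 m → arm 0.465 m, τ = 186 × 0.465 = 86.49 N·m clockwise.
Hanging mass: 36.5 × 10 = 365 N down at 0.87 m → arm 3.19 m, τ = 365 × 3.19 = 1164 N·m clockwise.
Lamp: 4.02 × 10 = 40.2 N down at 1.38 m → arm 2.68 m, τ = 40.2 × 2.68 = 107.7 N·m clockwise.
Battery pack: 23.4 × 10 = 234 N down at 3.36 m → arm 0.7 m, τ = 234 × 0.7 = 163.8 N·m clockwise.
Net moment of known loads = 1522 N·m clockwise.
An unknown mass m at 6.415 m has arm 2.355 m; its moment is m·g·2.355 counterclockwise.
Setting net torque to zero: m × 10 × 2.355 = 1522 → m = 1522 / (10 × 2.355) = 64.6 kg.

m ≈ 64.6 kg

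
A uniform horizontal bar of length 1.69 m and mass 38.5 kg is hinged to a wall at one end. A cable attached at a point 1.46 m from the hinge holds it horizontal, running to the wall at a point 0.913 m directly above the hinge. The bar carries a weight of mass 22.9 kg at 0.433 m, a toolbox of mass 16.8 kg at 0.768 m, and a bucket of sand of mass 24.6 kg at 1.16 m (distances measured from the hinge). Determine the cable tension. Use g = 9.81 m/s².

Choose the hinge as the axis so the unknown hinge reaction has zero arm there.
Beam weight: 38.5 × 9.81 = 377.7 N down at 0.845 m → arm 0.845 m, τ = 377.7 × 0.845 = 319.2 N·m clockwise.
Weight: 22.9 × 9.81 = 224.6 N down at 0.433 m → arm 0.433 m, τ = 224.6 × 0.433 = 97.25 N·m clockwise.
Toolbox: 16.8 × 9.81 = 164.8 N down at 0.768 m → arm 0.768 m, τ = 164.8 × 0.768 = 126.6 N·m clockwise.
Bucket of sand: 24.6 × 9.81 = 241.3 N down at 1.16 m → arm 1.16 m, τ = 241.3 × 1.16 = 279.9 N·m clockwise.
Total clockwise load moment = 822.9 N·m.
The cable tension T acts at 1.46 m; only its component perpendicular to the bar, T sinθ, produces torque. sinθ = h/√(h²+d²) = 0.913/√(0.913²+1.46²) = 0.5302.
Setting net torque to zero: T × 1.46 × 0.5302 = 822.9 → T = 822.9 / 0.7741 = 1060 N.

T ≈ 1060 N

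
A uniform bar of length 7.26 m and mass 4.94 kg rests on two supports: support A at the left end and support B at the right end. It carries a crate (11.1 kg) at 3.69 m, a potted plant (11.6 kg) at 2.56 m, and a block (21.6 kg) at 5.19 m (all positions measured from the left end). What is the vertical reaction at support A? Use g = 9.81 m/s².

Take moments about support B.
Beam weight: 4.94 × 9.81 = 48.46 N down at 3.63 m → arm 3.63 m, τ = 48.46 × 3.63 = 175.9 N·m counterclockwise.
Crate: 11.1 × 9.81 = 108.9 N down at 3.69 m → arm 3.57 m, τ = 108.9 × 3.57 = 388.8 N·m counterclockwise.
Potted plant: 11.6 × 9.81 = 113.8 N down at 2.56 m → arm 4.7 m, τ = 113.8 × 4.7 = 534.9 N·m counterclockwise.
Block: 21.6 × 9.81 = 211.9 N down at 5.19 m → arm 2.07 m, τ = 211.9 × 2.07 = 438.6 N·m counterclockwise.
Net load moment about support B = 1538 N·m counterclockwise.
Reaction R at support A is upward at 0 m, arm 7.26 m → moment R × 7.26 clockwise.
For rotational equilibrium, R × 7.26 = 1538, so R = 212 N.

R_A ≈ 212 N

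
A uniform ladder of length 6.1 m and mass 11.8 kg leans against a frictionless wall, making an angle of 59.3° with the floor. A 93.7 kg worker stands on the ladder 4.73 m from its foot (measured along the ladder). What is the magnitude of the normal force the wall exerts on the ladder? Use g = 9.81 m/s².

N_wall ≈ 458 N

About the foot of the ladder:
Ladder weight 11.8×9.81 = 115.8 N acts at 3.05 m along the ladder; its horizontal arm is 3.05·cos59.3° = 1.557 m → τ = 180.3 N·m clockwise.
Worker: 93.7×9.81 = 919.2 N at 4.73 m → arm 2.415 m → τ = 2220 N·m clockwise.
Wall normal N acts horizontally at the top; its moment arm is the height L sinθ = 6.1·sin59.3° = 5.245 m, counterclockwise.
Στ = 0 ⇒ N × 5.245 = 2400 ⇒ N = 458 N.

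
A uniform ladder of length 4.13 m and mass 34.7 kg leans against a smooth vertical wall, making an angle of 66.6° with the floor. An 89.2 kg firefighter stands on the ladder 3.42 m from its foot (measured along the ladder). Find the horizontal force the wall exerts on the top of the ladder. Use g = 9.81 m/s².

N_wall ≈ 387 N

Take moments about the foot of the ladder.
Ladder weight 34.7×9.81 = 340.4 N acts at 2.065 m along the ladder; its horizontal arm is 2.065·cos66.6° = 0.8201 m → τ = 279.2 N·m clockwise.
Firefighter: 89.2×9.81 = 875.1 N at 3.42 m → arm 1.358 m → τ = 1188 N·m clockwise.
Wall normal N acts horizontally at the top; its moment arm is the height L sinθ = 4.13·sin66.6° = 3.79 m, counterclockwise.
Setting net torque to zero: N × 3.79 = 1467 → N = 387 N.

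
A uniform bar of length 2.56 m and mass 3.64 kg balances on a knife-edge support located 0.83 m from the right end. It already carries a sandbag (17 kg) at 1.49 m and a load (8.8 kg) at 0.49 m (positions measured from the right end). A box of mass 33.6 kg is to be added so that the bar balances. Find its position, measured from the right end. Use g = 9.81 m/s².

Take moments about the knife-edge support (at 0.83 m from the right end).
Beam weight: 3.64 × 9.81 = 35.71 N down at 1.28 m → arm 0.45 m, τ = 35.71 × 0.45 = 16.07 N·m counterclockwise.
Sandbag: 17 × 9.81 = 166.8 N down at 1.49 m → arm 0.66 m, τ = 166.8 × 0.66 = 110.1 N·m counterclockwise.
Load: 8.8 × 9.81 = 86.33 N down at 0.49 m → arm 0.34 m, τ = 86.33 × 0.34 = 29.35 N·m clockwise.
Net moment of existing loads = 96.82 N·m counterclockwise.
The box weighs 33.6 × 9.81 = 329.6 N and must supply an equal clockwise moment, so its lever arm about the knife-edge support is 96.82 / 329.6 = 0.294 m.
That puts it at 0.83 − 0.294 = 0.536 m from the right end.

x ≈ 0.536 m from the right end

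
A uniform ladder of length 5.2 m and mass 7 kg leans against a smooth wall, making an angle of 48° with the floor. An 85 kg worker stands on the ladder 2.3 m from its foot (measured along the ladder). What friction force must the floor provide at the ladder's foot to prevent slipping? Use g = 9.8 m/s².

f ≈ 363 N

Taking torques about the foot of the ladder:
Ladder weight 7×9.8 = 68.6 N acts at 2.6 m along the ladder; its horizontal arm is 2.6·cos48° = 1.74 m → τ = 119.4 N·m clockwise.
Worker: 85×9.8 = 833 N at 2.3 m → arm 1.539 m → τ = 1282 N·m clockwise.
Wall normal N acts horizontally at the top; its moment arm is the height L sinθ = 5.2·sin48° = 3.864 m, counterclockwise.
Setting net torque to zero: N × 3.864 = 1401 → N = 363 N.
ΣFx = 0: friction at the foot balances the wall's push, so f = N_wall = 363 N.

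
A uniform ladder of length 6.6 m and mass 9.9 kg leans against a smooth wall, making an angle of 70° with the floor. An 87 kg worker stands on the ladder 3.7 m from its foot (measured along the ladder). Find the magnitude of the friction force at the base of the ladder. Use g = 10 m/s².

Choose the foot of the ladder as the axis so the floor normal and friction both act there and drop out.
Ladder weight 9.9×10 = 99 N acts at 3.3 m along the ladder; its horizontal arm is 3.3·cos70° = 1.129 m → τ = 111.8 N·m clockwise.
Worker: 87×10 = 870 N at 3.7 m → arm 1.265 m → τ = 1101 N·m clockwise.
Wall normal N acts horizontally at the top; its moment arm is the height L sinθ = 6.6·sin70° = 6.202 m, counterclockwise.
Στ = 0 ⇒ N × 6.202 = 1213 ⇒ N = 196 N.
ΣFx = 0: friction at the foot balances the wall's push, so f = N_wall = 196 N.

f ≈ 196 N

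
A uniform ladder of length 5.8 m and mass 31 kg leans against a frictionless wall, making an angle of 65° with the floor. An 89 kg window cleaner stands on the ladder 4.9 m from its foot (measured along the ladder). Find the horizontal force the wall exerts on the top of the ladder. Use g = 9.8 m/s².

N_wall ≈ 414 N

Take moments about the foot of the ladder.
Ladder weight 31×9.8 = 303.8 N acts at 2.9 m along the ladder; its horizontal arm is 2.9·cos65° = 1.226 m → τ = 372.5 N·m clockwise.
Window cleaner: 89×9.8 = 872.2 N at 4.9 m → arm 2.071 m → τ = 1806 N·m clockwise.
Wall normal N acts horizontally at the top; its moment arm is the height L sinθ = 5.8·sin65° = 5.257 m, counterclockwise.
Στ = 0 ⇒ N × 5.257 = 2178 ⇒ N = 414 N.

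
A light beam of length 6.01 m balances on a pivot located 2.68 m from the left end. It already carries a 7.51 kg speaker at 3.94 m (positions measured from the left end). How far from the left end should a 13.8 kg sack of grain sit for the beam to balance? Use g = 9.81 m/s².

x ≈ 1.99 m from the left end

Sum moments about the pivot (at 2.68 m from the left end) (the support reaction has zero arm there).
Speaker: 7.51 × 9.81 = 73.67 N down at 3.94 m → arm 1.26 m, τ = 73.67 × 1.26 = 92.82 N·m clockwise.
Net moment of existing loads = 92.82 N·m clockwise.
The sack of grain weighs 13.8 × 9.81 = 135.4 N and must supply an equal counterclockwise moment, so its lever arm about the pivot is 92.82 / 135.4 = 0.686 m.
That puts it at 2.68 − 0.686 = 1.99 m from the left end.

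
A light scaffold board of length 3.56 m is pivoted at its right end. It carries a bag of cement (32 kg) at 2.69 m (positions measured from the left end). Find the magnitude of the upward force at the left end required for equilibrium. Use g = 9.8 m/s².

F ≈ 76.6 N

Take moments about the right end.
Bag of cement: 32 × 9.8 = 313.6 N down at 2.69 m → arm 0.87 m, τ = 313.6 × 0.87 = 272.8 N·m counterclockwise.
Net moment of the loads = 272.8 N·m counterclockwise.
The upward force F acts at the left end, arm 3.56 m, giving F × 3.56 clockwise.
Balancing moments: F × 3.56 = 272.8, giving F = 272.8 / 3.56 = 76.6 N.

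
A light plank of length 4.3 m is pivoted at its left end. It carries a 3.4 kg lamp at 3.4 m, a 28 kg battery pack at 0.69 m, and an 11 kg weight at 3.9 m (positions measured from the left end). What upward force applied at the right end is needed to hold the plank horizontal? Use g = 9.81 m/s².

Take moments about the left end.
Lamp: 3.4 × 9.81 = 33.35 N down at 3.4 m → arm 3.4 m, τ = 33.35 × 3.4 = 113.4 N·m clockwise.
Battery pack: 28 × 9.81 = 274.7 N down at 0.69 m → arm 0.69 m, τ = 274.7 × 0.69 = 189.5 N·m clockwise.
Weight: 11 × 9.81 = 107.9 N down at 3.9 m → arm 3.9 m, τ = 107.9 × 3.9 = 420.8 N·m clockwise.
Net moment of the loads = 723.7 N·m clockwise.
The upward force F acts at the right end, arm 4.3 m, giving F × 4.3 counterclockwise.
For rotational equilibrium, F × 4.3 = 723.7, so F = 723.7 / 4.3 = 168 N.

F ≈ 168 N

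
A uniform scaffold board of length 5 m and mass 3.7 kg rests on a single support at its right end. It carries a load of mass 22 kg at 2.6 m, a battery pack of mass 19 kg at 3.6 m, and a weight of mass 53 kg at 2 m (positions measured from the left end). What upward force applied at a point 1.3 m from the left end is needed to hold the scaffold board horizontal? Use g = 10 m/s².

About the right end:
Beam weight: 3.7 × 10 = 37 N down at 2.5 m → arm 2.5 m, τ = 37 × 2.5 = 92.5 N·m counterclockwise.
Load: 22 × 10 = 220 N down at 2.6 m → arm 2.4 m, τ = 220 × 2.4 = 528 N·m counterclockwise.
Battery pack: 19 × 10 = 190 N down at 3.6 m → arm 1.4 m, τ = 190 × 1.4 = 266 N·m counterclockwise.
Weight: 53 × 10 = 530 N down at 2 m → arm 3 m, τ = 530 × 3 = 1590 N·m counterclockwise.
Net moment of the loads = 2476 N·m counterclockwise.
The upward force F acts at a point 1.3 m from the left end, arm 3.7 m, giving F × 3.7 clockwise.
Στ = 0 ⇒ F × 3.7 = 2476 ⇒ F = 2476 / 3.7 = 669 N.

F ≈ 669 N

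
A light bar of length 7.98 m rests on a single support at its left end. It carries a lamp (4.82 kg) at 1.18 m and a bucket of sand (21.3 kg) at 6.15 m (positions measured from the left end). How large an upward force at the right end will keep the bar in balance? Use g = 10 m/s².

F ≈ 171 N

Taking torques about the left end:
Lamp: 4.82 × 10 = 48.2 N down at 1.18 m → arm 1.18 m, τ = 48.2 × 1.18 = 56.88 N·m clockwise.
Bucket of sand: 21.3 × 10 = 213 N down at 6.15 m → arm 6.15 m, τ = 213 × 6.15 = 1310 N·m clockwise.
Net moment of the loads = 1367 N·m clockwise.
The upward force F acts at the right end, arm 7.98 m, giving F × 7.98 counterclockwise.
For rotational equilibrium, F × 7.98 = 1367, so F = 1367 / 7.98 = 171 N.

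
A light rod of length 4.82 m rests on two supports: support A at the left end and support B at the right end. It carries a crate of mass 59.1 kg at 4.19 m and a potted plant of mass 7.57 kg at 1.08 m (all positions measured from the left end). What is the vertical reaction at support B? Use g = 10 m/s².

R_B ≈ 531 N

Taking torques about support A:
Crate: 59.1 × 10 = 591 N down at 4.19 m → arm 4.19 m, τ = 591 × 4.19 = 2476 N·m clockwise.
Potted plant: 7.57 × 10 = 75.7 N down at 1.08 m → arm 1.08 m, τ = 75.7 × 1.08 = 81.76 N·m clockwise.
Net load moment about support A = 2558 N·m clockwise.
Reaction R at support B is upward at 4.82 m, arm 4.82 m → moment R × 4.82 counterclockwise.
Balancing moments: R × 4.82 = 2558, giving R = 531 N.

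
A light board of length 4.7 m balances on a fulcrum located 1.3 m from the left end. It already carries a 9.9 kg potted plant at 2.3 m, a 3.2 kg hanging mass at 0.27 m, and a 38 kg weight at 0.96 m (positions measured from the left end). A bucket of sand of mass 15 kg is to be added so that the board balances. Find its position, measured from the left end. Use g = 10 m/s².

x ≈ 1.72 m from the left end

Taking torques about the fulcrum (at 1.3 m from the left end):
Potted plant: 9.9 × 10 = 99 N down at 2.3 m → arm 1 m, τ = 99 × 1 = 99 N·m clockwise.
Hanging mass: 3.2 × 10 = 32 N down at 0.27 m → arm 1.03 m, τ = 32 × 1.03 = 32.96 N·m counterclockwise.
Weight: 38 × 10 = 380 N down at 0.96 m → arm 0.34 m, τ = 380 × 0.34 = 129.2 N·m counterclockwise.
Net moment of existing loads = 63.16 N·m counterclockwise.
The bucket of sand weighs 15 × 10 = 150 N and must supply an equal clockwise moment, so its lever arm about the fulcrum is 63.16 / 150 = 0.421 m.
That puts it at 1.3 + 0.421 = 1.72 m from the left end.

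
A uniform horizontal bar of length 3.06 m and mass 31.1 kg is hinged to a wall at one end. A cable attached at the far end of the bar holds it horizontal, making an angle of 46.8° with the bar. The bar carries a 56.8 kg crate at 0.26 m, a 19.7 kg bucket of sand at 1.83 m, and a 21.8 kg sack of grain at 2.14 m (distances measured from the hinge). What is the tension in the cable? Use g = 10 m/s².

Choose the hinge as the axis so the unknown hinge reaction has zero arm there.
Beam weight: 31.1 × 10 = 311 N down at 1.53 m → arm 1.53 m, τ = 311 × 1.53 = 475.8 N·m clockwise.
Crate: 56.8 × 10 = 568 N down at 0.26 m → arm 0.26 m, τ = 568 × 0.26 = 147.7 N·m clockwise.
Bucket of sand: 19.7 × 10 = 197 N down at 1.83 m → arm 1.83 m, τ = 197 × 1.83 = 360.5 N·m clockwise.
Sack of grain: 21.8 × 10 = 218 N down at 2.14 m → arm 2.14 m, τ = 218 × 2.14 = 466.5 N·m clockwise.
Total clockwise load moment = 1450 N·m.
The cable tension T acts at 3.06 m; only its component perpendicular to the bar, T sinθ, produces torque. sin 46.8° = 0.729.
Setting net torque to zero: T × 3.06 × 0.729 = 1450 → T = 1450 / 2.231 = 650 N.

T ≈ 650 N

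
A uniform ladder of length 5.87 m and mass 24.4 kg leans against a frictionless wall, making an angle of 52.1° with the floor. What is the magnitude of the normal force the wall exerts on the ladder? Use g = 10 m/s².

N_wall ≈ 95 N

Take moments about the foot of the ladder.
Ladder weight 24.4×10 = 244 N acts at 2.935 m along the ladder; its horizontal arm is 2.935·cos52.1° = 1.803 m → τ = 439.9 N·m clockwise.
Wall normal N acts horizontally at the top; its moment arm is the height L sinθ = 5.87·sin52.1° = 4.632 m, counterclockwise.
For rotational equilibrium, N × 4.632 = 439.9, so N = 95 N.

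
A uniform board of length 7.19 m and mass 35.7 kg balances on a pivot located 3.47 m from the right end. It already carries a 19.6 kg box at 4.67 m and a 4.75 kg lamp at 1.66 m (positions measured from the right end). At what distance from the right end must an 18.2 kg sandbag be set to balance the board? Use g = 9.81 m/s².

Sum moments about the pivot (at 3.47 m from the right end) (the support reaction has zero arm there).
Beam weight: 35.7 × 9.81 = 350.2 N down at 3.595 m → arm 0.125 m, τ = 350.2 × 0.125 = 43.77 N·m counterclockwise.
Box: 19.6 × 9.81 = 192.3 N down at 4.67 m → arm 1.2 m, τ = 192.3 × 1.2 = 230.8 N·m counterclockwise.
Lamp: 4.75 × 9.81 = 46.6 N down at 1.66 m → arm 1.81 m, τ = 46.6 × 1.81 = 84.35 N·m clockwise.
Net moment of existing loads = 190.2 N·m counterclockwise.
The sandbag weighs 18.2 × 9.81 = 178.5 N and must supply an equal clockwise moment, so its lever arm about the pivot is 190.2 / 178.5 = 1.07 m.
That puts it at 3.47 − 1.07 = 2.4 m from the right end.

x ≈ 2.4 m from the right end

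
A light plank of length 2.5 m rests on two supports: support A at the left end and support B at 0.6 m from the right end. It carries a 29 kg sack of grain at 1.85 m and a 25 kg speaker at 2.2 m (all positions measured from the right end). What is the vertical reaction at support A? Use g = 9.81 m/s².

Taking torques about support B:
Sack of grain: 29 × 9.81 = 284.5 N down at 1.85 m → arm 1.25 m, τ = 284.5 × 1.25 = 355.6 N·m counterclockwise.
Speaker: 25 × 9.81 = 245.2 N down at 2.2 m → arm 1.6 m, τ = 245.2 × 1.6 = 392.3 N·m counterclockwise.
Net load moment about support B = 747.9 N·m counterclockwise.
Reaction R at support A is upward at 2.5 m, arm 1.9 m → moment R × 1.9 clockwise.
Στ = 0 ⇒ R × 1.9 = 747.9 ⇒ R = 394 N.

R_A ≈ 394 N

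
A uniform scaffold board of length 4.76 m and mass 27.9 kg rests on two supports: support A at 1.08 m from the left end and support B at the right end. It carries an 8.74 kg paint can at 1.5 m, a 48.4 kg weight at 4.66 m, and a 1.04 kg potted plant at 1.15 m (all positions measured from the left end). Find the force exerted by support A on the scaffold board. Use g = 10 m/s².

R_A ≈ 281 N

Sum moments about support B (its reaction then has zero moment arm).
Beam weight: 27.9 × 10 = 279 N down at 2.38 m → arm 2.38 m, τ = 279 × 2.38 = 664 N·m counterclockwise.
Paint can: 8.74 × 10 = 87.4 N down at 1.5 m → arm 3.26 m, τ = 87.4 × 3.26 = 284.9 N·m counterclockwise.
Weight: 48.4 × 10 = 484 N down at 4.66 m → arm 0.1 m, τ = 484 × 0.1 = 48.4 N·m counterclockwise.
Potted plant: 1.04 × 10 = 10.4 N down at 1.15 m → arm 3.61 m, τ = 10.4 × 3.61 = 37.54 N·m counterclockwise.
Net load moment about support B = 1035 N·m counterclockwise.
Reaction R at support A is upward at 1.08 m, arm 3.68 m → moment R × 3.68 clockwise.
Στ = 0 ⇒ R × 3.68 = 1035 ⇒ R = 281 N.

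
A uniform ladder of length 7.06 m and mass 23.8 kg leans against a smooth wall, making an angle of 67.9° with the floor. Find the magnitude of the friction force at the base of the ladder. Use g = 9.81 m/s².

f ≈ 47.4 N

Choose the foot of the ladder as the axis so the floor normal and friction both act there and drop out.
Ladder weight 23.8×9.81 = 233.5 N acts at 3.53 m along the ladder; its horizontal arm is 3.53·cos67.9° = 1.328 m → τ = 310.1 N·m clockwise.
Wall normal N acts horizontally at the top; its moment arm is the height L sinθ = 7.06·sin67.9° = 6.541 m, counterclockwise.
Setting net torque to zero: N × 6.541 = 310.1 → N = 47.4 N.
ΣFx = 0: friction at the foot balances the wall's push, so f = N_wall = 47.4 N.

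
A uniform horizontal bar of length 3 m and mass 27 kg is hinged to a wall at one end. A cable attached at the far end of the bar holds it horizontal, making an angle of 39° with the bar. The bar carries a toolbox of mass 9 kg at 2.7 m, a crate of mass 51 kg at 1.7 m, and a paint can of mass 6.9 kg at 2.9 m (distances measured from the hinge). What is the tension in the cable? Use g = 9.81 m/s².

T ≈ 891 N

Take moments about the hinge.
Beam weight: 27 × 9.81 = 264.9 N down at 1.5 m → arm 1.5 m, τ = 264.9 × 1.5 = 397.3 N·m clockwise.
Toolbox: 9 × 9.81 = 88.29 N down at 2.7 m → arm 2.7 m, τ = 88.29 × 2.7 = 238.4 N·m clockwise.
Crate: 51 × 9.81 = 500.3 N down at 1.7 m → arm 1.7 m, τ = 500.3 × 1.7 = 850.5 N·m clockwise.
Paint can: 6.9 × 9.81 = 67.69 N down at 2.9 m → arm 2.9 m, τ = 67.69 × 2.9 = 196.3 N·m clockwise.
Total clockwise load moment = 1682 N·m.
The cable tension T acts at 3 m; only its component perpendicular to the bar, T sinθ, produces torque. sin 39° = 0.6293.
Balancing moments: T × 3 × 0.6293 = 1682, giving T = 1682 / 1.888 = 891 N.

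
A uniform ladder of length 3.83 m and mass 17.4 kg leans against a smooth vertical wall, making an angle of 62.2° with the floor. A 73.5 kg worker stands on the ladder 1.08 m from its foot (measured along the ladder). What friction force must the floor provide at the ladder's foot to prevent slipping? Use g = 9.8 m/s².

Choose the foot of the ladder as the axis so the floor normal and friction both act there and drop out.
Ladder weight 17.4×9.8 = 170.5 N acts at 1.915 m along the ladder; its horizontal arm is 1.915·cos62.2° = 0.8931 m → τ = 152.3 N·m clockwise.
Worker: 73.5×9.8 = 720.3 N at 1.08 m → arm 0.5037 m → τ = 362.8 N·m clockwise.
Wall normal N acts horizontally at the top; its moment arm is the height L sinθ = 3.83·sin62.2° = 3.388 m, counterclockwise.
Setting net torque to zero: N × 3.388 = 515.1 → N = 152 N.
ΣFx = 0: friction at the foot balances the wall's push, so f = N_wall = 152 N.

f ≈ 152 N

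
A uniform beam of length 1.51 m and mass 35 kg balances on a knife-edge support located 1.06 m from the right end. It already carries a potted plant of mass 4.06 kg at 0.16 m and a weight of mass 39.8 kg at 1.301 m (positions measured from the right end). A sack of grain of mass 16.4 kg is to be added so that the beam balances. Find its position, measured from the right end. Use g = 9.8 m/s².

Taking torques about the knife-edge support (at 1.06 m from the right end):
Beam weight: 35 × 9.8 = 343 N down at 0.755 m → arm 0.305 m, τ = 343 × 0.305 = 104.6 N·m clockwise.
Potted plant: 4.06 × 9.8 = 39.79 N down at 0.16 m → arm 0.9 m, τ = 39.79 × 0.9 = 35.81 N·m clockwise.
Weight: 39.8 × 9.8 = 390 N down at 1.301 m → arm 0.241 m, τ = 390 × 0.241 = 93.99 N·m counterclockwise.
Net moment of existing loads = 46.42 N·m clockwise.
The sack of grain weighs 16.4 × 9.8 = 160.7 N and must supply an equal counterclockwise moment, so its lever arm about the knife-edge support is 46.42 / 160.7 = 0.289 m.
That puts it at 1.06 + 0.289 = 1.35 m from the right end.

x ≈ 1.35 m from the right end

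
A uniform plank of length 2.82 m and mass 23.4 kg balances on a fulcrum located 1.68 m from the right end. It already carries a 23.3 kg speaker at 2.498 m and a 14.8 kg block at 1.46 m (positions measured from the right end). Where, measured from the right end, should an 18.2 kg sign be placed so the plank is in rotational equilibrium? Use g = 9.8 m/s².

Choose the fulcrum (at 1.68 m from the right end) as the axis so the support reaction has zero arm there.
Beam weight: 23.4 × 9.8 = 229.3 N down at 1.41 m → arm 0.27 m, τ = 229.3 × 0.27 = 61.91 N·m clockwise.
Speaker: 23.3 × 9.8 = 228.3 N down at 2.498 m → arm 0.818 m, τ = 228.3 × 0.818 = 186.7 N·m counterclockwise.
Block: 14.8 × 9.8 = 145 N down at 1.46 m → arm 0.22 m, τ = 145 × 0.22 = 31.9 N·m clockwise.
Net moment of existing loads = 92.89 N·m counterclockwise.
The sign weighs 18.2 × 9.8 = 178.4 N and must supply an equal clockwise moment, so its lever arm about the fulcrum is 92.89 / 178.4 = 0.521 m.
That puts it at 1.68 − 0.521 = 1.16 m from the right end.

x ≈ 1.16 m from the right end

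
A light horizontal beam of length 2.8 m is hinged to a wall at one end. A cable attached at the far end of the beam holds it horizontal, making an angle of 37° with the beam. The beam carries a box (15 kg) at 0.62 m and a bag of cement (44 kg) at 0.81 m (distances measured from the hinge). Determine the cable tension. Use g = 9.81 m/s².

T ≈ 262 N

About the hinge:
Box: 15 × 9.81 = 147.2 N down at 0.62 m → arm 0.62 m, τ = 147.2 × 0.62 = 91.26 N·m clockwise.
Bag of cement: 44 × 9.81 = 431.6 N down at 0.81 m → arm 0.81 m, τ = 431.6 × 0.81 = 349.6 N·m clockwise.
Total clockwise load moment = 440.9 N·m.
The cable tension T acts at 2.8 m; only its component perpendicular to the beam, T sinθ, produces torque. sin 37° = 0.6018.
For rotational equilibrium, T × 2.8 × 0.6018 = 440.9, so T = 440.9 / 1.685 = 262 N.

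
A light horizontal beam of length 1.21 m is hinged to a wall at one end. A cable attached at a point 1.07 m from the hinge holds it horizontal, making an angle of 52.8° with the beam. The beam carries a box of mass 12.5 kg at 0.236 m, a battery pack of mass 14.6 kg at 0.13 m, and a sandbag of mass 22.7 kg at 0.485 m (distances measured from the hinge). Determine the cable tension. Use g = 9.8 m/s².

T ≈ 182 N

About the hinge:
Box: 12.5 × 9.8 = 122.5 N down at 0.236 m → arm 0.236 m, τ = 122.5 × 0.236 = 28.91 N·m clockwise.
Battery pack: 14.6 × 9.8 = 143.1 N down at 0.13 m → arm 0.13 m, τ = 143.1 × 0.13 = 18.6 N·m clockwise.
Sandbag: 22.7 × 9.8 = 222.5 N down at 0.485 m → arm 0.485 m, τ = 222.5 × 0.485 = 107.9 N·m clockwise.
Total clockwise load moment = 155.4 N·m.
The cable tension T acts at 1.07 m; only its component perpendicular to the beam, T sinθ, produces torque. sin 52.8° = 0.7965.
For rotational equilibrium, T × 1.07 × 0.7965 = 155.4, so T = 155.4 / 0.8523 = 182 N.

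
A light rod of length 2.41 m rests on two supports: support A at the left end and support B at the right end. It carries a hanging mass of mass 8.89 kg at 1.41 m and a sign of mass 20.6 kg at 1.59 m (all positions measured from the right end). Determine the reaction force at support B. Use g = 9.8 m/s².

About support A:
Hanging mass: 8.89 × 9.8 = 87.12 N down at 1.41 m → arm 1 m, τ = 87.12 × 1 = 87.12 N·m clockwise.
Sign: 20.6 × 9.8 = 201.9 N down at 1.59 m → arm 0.82 m, τ = 201.9 × 0.82 = 165.6 N·m clockwise.
Net load moment about support A = 252.7 N·m clockwise.
Reaction R at support B is upward at 0 m, arm 2.41 m → moment R × 2.41 counterclockwise.
Balancing moments: R × 2.41 = 252.7, giving R = 105 N.

R_B ≈ 105 N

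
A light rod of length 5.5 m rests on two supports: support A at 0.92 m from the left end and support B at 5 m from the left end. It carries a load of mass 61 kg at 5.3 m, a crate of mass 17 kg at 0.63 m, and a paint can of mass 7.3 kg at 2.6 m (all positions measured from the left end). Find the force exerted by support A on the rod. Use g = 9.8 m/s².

R_A ≈ 177 N

Sum moments about support B (its reaction then has zero moment arm).
Load: 61 × 9.8 = 597.8 N down at 5.3 m → arm 0.3 m, τ = 597.8 × 0.3 = 179.3 N·m clockwise.
Crate: 17 × 9.8 = 166.6 N down at 0.63 m → arm 4.37 m, τ = 166.6 × 4.37 = 728 N·m counterclockwise.
Paint can: 7.3 × 9.8 = 71.54 N down at 2.6 m → arm 2.4 m, τ = 71.54 × 2.4 = 171.7 N·m counterclockwise.
Net load moment about support B = 720.4 N·m counterclockwise.
Reaction R at support A is upward at 0.92 m, arm 4.08 m → moment R × 4.08 clockwise.
Balancing moments: R × 4.08 = 720.4, giving R = 177 N.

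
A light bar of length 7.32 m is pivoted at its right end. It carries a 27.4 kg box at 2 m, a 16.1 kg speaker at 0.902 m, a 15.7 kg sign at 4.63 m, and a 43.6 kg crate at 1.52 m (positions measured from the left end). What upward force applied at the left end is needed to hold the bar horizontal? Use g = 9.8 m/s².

Choose the right end as the axis so the unknown pivot reaction has zero arm there.
Box: 27.4 × 9.8 = 268.5 N down at 2 m → arm 5.32 m, τ = 268.5 × 5.32 = 1428 N·m counterclockwise.
Speaker: 16.1 × 9.8 = 157.8 N down at 0.902 m → arm 6.418 m, τ = 157.8 × 6.418 = 1013 N·m counterclockwise.
Sign: 15.7 × 9.8 = 153.9 N down at 4.63 m → arm 2.69 m, τ = 153.9 × 2.69 = 414 N·m counterclockwise.
Crate: 43.6 × 9.8 = 427.3 N down at 1.52 m → arm 5.8 m, τ = 427.3 × 5.8 = 2478 N·m counterclockwise.
Net moment of the loads = 5333 N·m counterclockwise.
The upward force F acts at the left end, arm 7.32 m, giving F × 7.32 clockwise.
Στ = 0 ⇒ F × 7.32 = 5333 ⇒ F = 5333 / 7.32 = 729 N.

F ≈ 729 N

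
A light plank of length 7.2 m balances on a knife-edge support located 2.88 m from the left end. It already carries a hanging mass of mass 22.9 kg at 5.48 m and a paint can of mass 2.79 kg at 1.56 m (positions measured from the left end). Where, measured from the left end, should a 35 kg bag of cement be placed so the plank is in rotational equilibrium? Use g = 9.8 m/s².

x ≈ 1.28 m from the left end

Sum moments about the knife-edge support (at 2.88 m from the left end) (the support reaction has zero arm there).
Hanging mass: 22.9 × 9.8 = 224.4 N down at 5.48 m → arm 2.6 m, τ = 224.4 × 2.6 = 583.4 N·m clockwise.
Paint can: 2.79 × 9.8 = 27.34 N down at 1.56 m → arm 1.32 m, τ = 27.34 × 1.32 = 36.09 N·m counterclockwise.
Net moment of existing loads = 547.3 N·m clockwise.
The bag of cement weighs 35 × 9.8 = 343 N and must supply an equal counterclockwise moment, so its lever arm about the knife-edge support is 547.3 / 343 = 1.6 m.
That puts it at 2.88 − 1.6 = 1.28 m from the left end.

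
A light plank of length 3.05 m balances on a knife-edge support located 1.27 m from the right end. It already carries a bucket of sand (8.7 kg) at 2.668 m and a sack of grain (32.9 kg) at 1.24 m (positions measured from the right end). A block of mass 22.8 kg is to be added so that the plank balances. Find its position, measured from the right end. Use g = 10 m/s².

x ≈ 0.78 m from the right end

Choose the knife-edge support (at 1.27 m from the right end) as the axis so the support reaction has zero arm there.
Bucket of sand: 8.7 × 10 = 87 N down at 2.668 m → arm 1.398 m, τ = 87 × 1.398 = 121.6 N·m counterclockwise.
Sack of grain: 32.9 × 10 = 329 N down at 1.24 m → arm 0.03 m, τ = 329 × 0.03 = 9.87 N·m clockwise.
Net moment of existing loads = 111.7 N·m counterclockwise.
The block weighs 22.8 × 10 = 228 N and must supply an equal clockwise moment, so its lever arm about the knife-edge support is 111.7 / 228 = 0.49 m.
That puts it at 1.27 − 0.49 = 0.78 m from the right end.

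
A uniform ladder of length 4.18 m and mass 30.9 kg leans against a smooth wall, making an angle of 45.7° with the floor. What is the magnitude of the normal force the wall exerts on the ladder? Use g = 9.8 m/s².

Taking torques about the foot of the ladder:
Ladder weight 30.9×9.8 = 302.8 N acts at 2.09 m along the ladder; its horizontal arm is 2.09·cos45.7° = 1.46 m → τ = 442.1 N·m clockwise.
Wall normal N acts horizontally at the top; its moment arm is the height L sinθ = 4.18·sin45.7° = 2.992 m, counterclockwise.
Balancing moments: N × 2.992 = 442.1, giving N = 148 N.

N_wall ≈ 148 N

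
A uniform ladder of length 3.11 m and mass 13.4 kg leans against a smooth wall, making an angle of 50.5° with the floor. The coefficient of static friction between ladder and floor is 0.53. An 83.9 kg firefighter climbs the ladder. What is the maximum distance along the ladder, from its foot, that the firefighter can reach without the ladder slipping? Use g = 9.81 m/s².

d ≈ 2.07 m

Taking torques about the foot of the ladder:
Ladder weight 13.4×9.81 = 131.5 N acts at 1.555 m along the ladder; its horizontal arm is 1.555·cos50.5° = 0.9891 m → τ = 130.1 N·m clockwise.
Firefighter weight 83.9×9.81 = 823.1 N at distance d → arm d·cos50.5° → τ = 823.1·d·0.6361 clockwise.
Wall normal N at the top has arm L sinθ = 2.4 m counterclockwise, so Στ = 0 gives N·2.4 = 130.1 + 523.6·d.
ΣFy = 0 ⇒ N_floor = 954.6 N, so the maximum friction is μ_s·N_floor = 0.53×954.6 = 505.9 N. ΣFx = 0 ⇒ N_wall = f, so at the slipping point N = 505.9 N.
Substituting: 505.9×2.4 = 130.1 + 523.6·d ⇒ d = (1214 − 130.1) / 523.6 = 2.07 m.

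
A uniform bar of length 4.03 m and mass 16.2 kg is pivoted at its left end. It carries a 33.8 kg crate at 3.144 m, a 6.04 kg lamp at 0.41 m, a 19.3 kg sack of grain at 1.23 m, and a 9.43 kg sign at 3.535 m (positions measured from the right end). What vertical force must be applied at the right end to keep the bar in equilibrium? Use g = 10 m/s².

F ≈ 355 N

Taking torques about the left end:
Beam weight: 16.2 × 10 = 162 N down at 2.015 m → arm 2.015 m, τ = 162 × 2.015 = 326.4 N·m clockwise.
Crate: 33.8 × 10 = 338 N down at 3.144 m → arm 0.886 m, τ = 338 × 0.886 = 299.5 N·m clockwise.
Lamp: 6.04 × 10 = 60.4 N down at 0.41 m → arm 3.62 m, τ = 60.4 × 3.62 = 218.6 N·m clockwise.
Sack of grain: 19.3 × 10 = 193 N down at 1.23 m → arm 2.8 m, τ = 193 × 2.8 = 540.4 N·m clockwise.
Sign: 9.43 × 10 = 94.3 N down at 3.535 m → arm 0.495 m, τ = 94.3 × 0.495 = 46.68 N·m clockwise.
Net moment of the loads = 1432 N·m clockwise.
The upward force F acts at the right end, arm 4.03 m, giving F × 4.03 counterclockwise.
Setting net torque to zero: F × 4.03 = 1432 → F = 1432 / 4.03 = 355 N.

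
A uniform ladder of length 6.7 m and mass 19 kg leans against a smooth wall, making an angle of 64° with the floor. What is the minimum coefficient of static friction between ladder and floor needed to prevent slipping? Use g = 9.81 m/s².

μ_min ≈ 0.244

Sum moments about the foot of the ladder (the floor normal and friction both act there and drop out).
Ladder weight 19×9.81 = 186.4 N acts at 3.35 m along the ladder; its horizontal arm is 3.35·cos64° = 1.469 m → τ = 273.8 N·m clockwise.
Wall normal N acts horizontally at the top; its moment arm is the height L sinθ = 6.7·sin64° = 6.022 m, counterclockwise.
Balancing moments: N × 6.022 = 273.8, giving N = 45.47 N.
ΣFx = 0 ⇒ f = N_wall = 45.47 N. ΣFy = 0 ⇒ N_floor = 186.4 N.
μ_min = f / N_floor = 45.47 / 186.4 = 0.244.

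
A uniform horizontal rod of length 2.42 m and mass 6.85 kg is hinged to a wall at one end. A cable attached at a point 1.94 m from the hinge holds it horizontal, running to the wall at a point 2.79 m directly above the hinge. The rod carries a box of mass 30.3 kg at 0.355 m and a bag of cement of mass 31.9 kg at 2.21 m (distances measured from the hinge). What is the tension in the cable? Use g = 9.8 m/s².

T ≈ 551 N

Choose the hinge as the axis so the unknown hinge reaction has zero arm there.
Beam weight: 6.85 × 9.8 = 67.13 N down at 1.21 m → arm 1.21 m, τ = 67.13 × 1.21 = 81.23 N·m clockwise.
Box: 30.3 × 9.8 = 296.9 N down at 0.355 m → arm 0.355 m, τ = 296.9 × 0.355 = 105.4 N·m clockwise.
Bag of cement: 31.9 × 9.8 = 312.6 N down at 2.21 m → arm 2.21 m, τ = 312.6 × 2.21 = 690.8 N·m clockwise.
Total clockwise load moment = 877.4 N·m.
The cable tension T acts at 1.94 m; only its component perpendicular to the rod, T sinθ, produces torque. sinθ = h/√(h²+d²) = 2.79/√(2.79²+1.94²) = 0.821.
Στ = 0 ⇒ T × 1.94 × 0.821 = 877.4 ⇒ T = 877.4 / 1.593 = 551 N.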